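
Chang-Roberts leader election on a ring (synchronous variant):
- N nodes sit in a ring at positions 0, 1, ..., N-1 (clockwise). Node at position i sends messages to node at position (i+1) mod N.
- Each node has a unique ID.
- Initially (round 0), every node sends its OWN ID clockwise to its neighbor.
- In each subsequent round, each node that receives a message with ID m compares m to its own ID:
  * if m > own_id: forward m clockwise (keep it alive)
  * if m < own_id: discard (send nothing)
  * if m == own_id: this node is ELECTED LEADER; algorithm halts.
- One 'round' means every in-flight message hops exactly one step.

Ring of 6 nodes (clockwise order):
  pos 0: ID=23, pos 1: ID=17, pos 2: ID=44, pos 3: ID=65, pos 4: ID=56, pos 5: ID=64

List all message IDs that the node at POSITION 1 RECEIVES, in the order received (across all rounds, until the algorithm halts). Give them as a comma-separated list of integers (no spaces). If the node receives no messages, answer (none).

Round 1: pos1(id17) recv 23: fwd; pos2(id44) recv 17: drop; pos3(id65) recv 44: drop; pos4(id56) recv 65: fwd; pos5(id64) recv 56: drop; pos0(id23) recv 64: fwd
Round 2: pos2(id44) recv 23: drop; pos5(id64) recv 65: fwd; pos1(id17) recv 64: fwd
Round 3: pos0(id23) recv 65: fwd; pos2(id44) recv 64: fwd
Round 4: pos1(id17) recv 65: fwd; pos3(id65) recv 64: drop
Round 5: pos2(id44) recv 65: fwd
Round 6: pos3(id65) recv 65: ELECTED

Answer: 23,64,65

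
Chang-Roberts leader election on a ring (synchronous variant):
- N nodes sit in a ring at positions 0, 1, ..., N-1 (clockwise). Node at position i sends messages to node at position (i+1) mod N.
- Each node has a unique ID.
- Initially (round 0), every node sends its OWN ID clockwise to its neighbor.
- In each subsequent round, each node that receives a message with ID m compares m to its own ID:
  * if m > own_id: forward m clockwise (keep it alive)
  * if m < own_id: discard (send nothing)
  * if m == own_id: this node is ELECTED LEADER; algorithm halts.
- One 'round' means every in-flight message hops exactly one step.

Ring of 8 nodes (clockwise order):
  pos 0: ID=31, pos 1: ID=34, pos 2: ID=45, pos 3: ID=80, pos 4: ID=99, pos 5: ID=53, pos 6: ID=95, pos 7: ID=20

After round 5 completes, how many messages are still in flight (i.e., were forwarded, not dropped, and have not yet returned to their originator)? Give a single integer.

Round 1: pos1(id34) recv 31: drop; pos2(id45) recv 34: drop; pos3(id80) recv 45: drop; pos4(id99) recv 80: drop; pos5(id53) recv 99: fwd; pos6(id95) recv 53: drop; pos7(id20) recv 95: fwd; pos0(id31) recv 20: drop
Round 2: pos6(id95) recv 99: fwd; pos0(id31) recv 95: fwd
Round 3: pos7(id20) recv 99: fwd; pos1(id34) recv 95: fwd
Round 4: pos0(id31) recv 99: fwd; pos2(id45) recv 95: fwd
Round 5: pos1(id34) recv 99: fwd; pos3(id80) recv 95: fwd
After round 5: 2 messages still in flight

Answer: 2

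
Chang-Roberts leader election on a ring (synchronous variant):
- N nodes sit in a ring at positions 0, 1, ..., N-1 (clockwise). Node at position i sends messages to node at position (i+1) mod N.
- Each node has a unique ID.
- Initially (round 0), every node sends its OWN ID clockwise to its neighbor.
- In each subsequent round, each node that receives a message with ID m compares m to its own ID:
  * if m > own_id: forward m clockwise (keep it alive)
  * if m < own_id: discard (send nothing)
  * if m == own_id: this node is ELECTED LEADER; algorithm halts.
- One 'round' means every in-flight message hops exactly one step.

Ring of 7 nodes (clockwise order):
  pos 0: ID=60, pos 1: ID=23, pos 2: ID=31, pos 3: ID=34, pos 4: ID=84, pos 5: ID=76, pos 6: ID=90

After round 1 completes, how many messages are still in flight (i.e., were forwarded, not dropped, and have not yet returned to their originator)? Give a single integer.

Answer: 3

Derivation:
Round 1: pos1(id23) recv 60: fwd; pos2(id31) recv 23: drop; pos3(id34) recv 31: drop; pos4(id84) recv 34: drop; pos5(id76) recv 84: fwd; pos6(id90) recv 76: drop; pos0(id60) recv 90: fwd
After round 1: 3 messages still in flight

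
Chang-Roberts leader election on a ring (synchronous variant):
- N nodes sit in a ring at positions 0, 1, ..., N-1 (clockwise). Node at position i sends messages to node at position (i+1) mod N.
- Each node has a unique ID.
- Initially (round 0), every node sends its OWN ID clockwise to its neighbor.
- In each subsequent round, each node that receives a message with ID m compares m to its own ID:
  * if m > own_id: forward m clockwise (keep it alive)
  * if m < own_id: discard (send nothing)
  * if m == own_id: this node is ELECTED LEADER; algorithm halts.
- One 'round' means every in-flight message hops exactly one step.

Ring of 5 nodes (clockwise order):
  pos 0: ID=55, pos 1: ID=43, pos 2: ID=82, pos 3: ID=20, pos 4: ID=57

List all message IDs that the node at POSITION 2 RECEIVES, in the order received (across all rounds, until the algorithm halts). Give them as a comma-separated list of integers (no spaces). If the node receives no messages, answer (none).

Answer: 43,55,57,82

Derivation:
Round 1: pos1(id43) recv 55: fwd; pos2(id82) recv 43: drop; pos3(id20) recv 82: fwd; pos4(id57) recv 20: drop; pos0(id55) recv 57: fwd
Round 2: pos2(id82) recv 55: drop; pos4(id57) recv 82: fwd; pos1(id43) recv 57: fwd
Round 3: pos0(id55) recv 82: fwd; pos2(id82) recv 57: drop
Round 4: pos1(id43) recv 82: fwd
Round 5: pos2(id82) recv 82: ELECTED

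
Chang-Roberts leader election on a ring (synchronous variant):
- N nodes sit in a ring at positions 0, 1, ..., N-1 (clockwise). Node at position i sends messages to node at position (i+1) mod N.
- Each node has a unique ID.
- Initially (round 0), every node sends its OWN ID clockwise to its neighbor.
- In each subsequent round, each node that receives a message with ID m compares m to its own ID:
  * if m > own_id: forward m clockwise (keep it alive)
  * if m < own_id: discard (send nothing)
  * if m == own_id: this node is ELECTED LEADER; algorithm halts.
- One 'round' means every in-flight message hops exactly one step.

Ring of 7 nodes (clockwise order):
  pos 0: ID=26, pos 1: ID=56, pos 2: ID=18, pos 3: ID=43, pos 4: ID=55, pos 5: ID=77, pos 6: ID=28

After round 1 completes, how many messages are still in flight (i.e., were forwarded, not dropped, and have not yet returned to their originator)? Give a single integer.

Answer: 3

Derivation:
Round 1: pos1(id56) recv 26: drop; pos2(id18) recv 56: fwd; pos3(id43) recv 18: drop; pos4(id55) recv 43: drop; pos5(id77) recv 55: drop; pos6(id28) recv 77: fwd; pos0(id26) recv 28: fwd
After round 1: 3 messages still in flight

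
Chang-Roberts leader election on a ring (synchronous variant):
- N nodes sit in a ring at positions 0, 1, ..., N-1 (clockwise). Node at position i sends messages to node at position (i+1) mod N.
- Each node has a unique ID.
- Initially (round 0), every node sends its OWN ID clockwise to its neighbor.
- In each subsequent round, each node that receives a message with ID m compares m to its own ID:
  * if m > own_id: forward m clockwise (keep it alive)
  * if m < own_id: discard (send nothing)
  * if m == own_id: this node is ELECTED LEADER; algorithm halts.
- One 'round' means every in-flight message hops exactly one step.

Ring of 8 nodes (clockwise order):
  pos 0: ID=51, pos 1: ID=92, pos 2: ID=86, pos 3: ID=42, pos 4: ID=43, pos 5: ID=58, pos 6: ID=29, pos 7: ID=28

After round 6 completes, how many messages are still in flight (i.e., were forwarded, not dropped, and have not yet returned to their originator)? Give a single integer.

Answer: 2

Derivation:
Round 1: pos1(id92) recv 51: drop; pos2(id86) recv 92: fwd; pos3(id42) recv 86: fwd; pos4(id43) recv 42: drop; pos5(id58) recv 43: drop; pos6(id29) recv 58: fwd; pos7(id28) recv 29: fwd; pos0(id51) recv 28: drop
Round 2: pos3(id42) recv 92: fwd; pos4(id43) recv 86: fwd; pos7(id28) recv 58: fwd; pos0(id51) recv 29: drop
Round 3: pos4(id43) recv 92: fwd; pos5(id58) recv 86: fwd; pos0(id51) recv 58: fwd
Round 4: pos5(id58) recv 92: fwd; pos6(id29) recv 86: fwd; pos1(id92) recv 58: drop
Round 5: pos6(id29) recv 92: fwd; pos7(id28) recv 86: fwd
Round 6: pos7(id28) recv 92: fwd; pos0(id51) recv 86: fwd
After round 6: 2 messages still in flight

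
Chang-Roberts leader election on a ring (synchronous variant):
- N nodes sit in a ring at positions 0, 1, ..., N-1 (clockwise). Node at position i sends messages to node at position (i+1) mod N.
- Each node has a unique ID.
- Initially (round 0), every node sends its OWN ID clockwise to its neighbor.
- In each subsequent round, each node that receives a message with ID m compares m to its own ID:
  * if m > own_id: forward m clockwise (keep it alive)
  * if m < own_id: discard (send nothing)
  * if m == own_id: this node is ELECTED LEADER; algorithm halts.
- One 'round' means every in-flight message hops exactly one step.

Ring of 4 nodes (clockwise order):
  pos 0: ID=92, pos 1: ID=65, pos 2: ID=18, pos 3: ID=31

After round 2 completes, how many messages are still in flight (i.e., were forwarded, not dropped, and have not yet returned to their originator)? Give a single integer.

Round 1: pos1(id65) recv 92: fwd; pos2(id18) recv 65: fwd; pos3(id31) recv 18: drop; pos0(id92) recv 31: drop
Round 2: pos2(id18) recv 92: fwd; pos3(id31) recv 65: fwd
After round 2: 2 messages still in flight

Answer: 2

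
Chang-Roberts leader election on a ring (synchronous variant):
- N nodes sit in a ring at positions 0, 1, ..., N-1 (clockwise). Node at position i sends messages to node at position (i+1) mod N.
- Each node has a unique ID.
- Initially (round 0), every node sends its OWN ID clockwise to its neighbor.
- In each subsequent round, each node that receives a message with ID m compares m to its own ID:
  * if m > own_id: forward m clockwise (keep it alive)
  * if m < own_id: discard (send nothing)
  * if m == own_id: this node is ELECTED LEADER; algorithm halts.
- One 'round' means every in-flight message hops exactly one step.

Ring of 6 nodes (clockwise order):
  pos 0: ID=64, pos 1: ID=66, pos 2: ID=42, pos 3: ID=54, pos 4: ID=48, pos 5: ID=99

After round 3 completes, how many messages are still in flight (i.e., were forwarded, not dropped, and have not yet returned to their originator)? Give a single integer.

Answer: 2

Derivation:
Round 1: pos1(id66) recv 64: drop; pos2(id42) recv 66: fwd; pos3(id54) recv 42: drop; pos4(id48) recv 54: fwd; pos5(id99) recv 48: drop; pos0(id64) recv 99: fwd
Round 2: pos3(id54) recv 66: fwd; pos5(id99) recv 54: drop; pos1(id66) recv 99: fwd
Round 3: pos4(id48) recv 66: fwd; pos2(id42) recv 99: fwd
After round 3: 2 messages still in flight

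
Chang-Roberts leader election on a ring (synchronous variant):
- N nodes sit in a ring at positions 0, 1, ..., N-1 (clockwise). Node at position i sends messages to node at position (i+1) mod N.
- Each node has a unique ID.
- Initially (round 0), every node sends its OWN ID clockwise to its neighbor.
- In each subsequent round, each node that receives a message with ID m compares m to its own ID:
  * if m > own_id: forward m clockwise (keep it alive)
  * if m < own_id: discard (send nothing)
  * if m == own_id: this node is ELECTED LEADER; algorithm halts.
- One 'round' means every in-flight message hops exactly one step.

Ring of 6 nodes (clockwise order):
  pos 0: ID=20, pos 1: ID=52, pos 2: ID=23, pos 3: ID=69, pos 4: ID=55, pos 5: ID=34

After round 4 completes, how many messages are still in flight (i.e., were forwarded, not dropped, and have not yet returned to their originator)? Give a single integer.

Answer: 2

Derivation:
Round 1: pos1(id52) recv 20: drop; pos2(id23) recv 52: fwd; pos3(id69) recv 23: drop; pos4(id55) recv 69: fwd; pos5(id34) recv 55: fwd; pos0(id20) recv 34: fwd
Round 2: pos3(id69) recv 52: drop; pos5(id34) recv 69: fwd; pos0(id20) recv 55: fwd; pos1(id52) recv 34: drop
Round 3: pos0(id20) recv 69: fwd; pos1(id52) recv 55: fwd
Round 4: pos1(id52) recv 69: fwd; pos2(id23) recv 55: fwd
After round 4: 2 messages still in flight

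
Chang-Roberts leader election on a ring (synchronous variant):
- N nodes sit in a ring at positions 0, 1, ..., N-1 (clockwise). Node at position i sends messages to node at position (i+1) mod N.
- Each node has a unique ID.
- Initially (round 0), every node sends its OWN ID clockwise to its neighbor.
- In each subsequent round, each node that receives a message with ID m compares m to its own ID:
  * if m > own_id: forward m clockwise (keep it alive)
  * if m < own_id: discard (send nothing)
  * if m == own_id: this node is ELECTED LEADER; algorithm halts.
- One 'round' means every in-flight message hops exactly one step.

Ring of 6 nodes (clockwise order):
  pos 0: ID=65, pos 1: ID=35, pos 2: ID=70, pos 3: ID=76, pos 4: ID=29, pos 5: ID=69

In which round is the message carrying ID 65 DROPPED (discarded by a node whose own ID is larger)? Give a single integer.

Round 1: pos1(id35) recv 65: fwd; pos2(id70) recv 35: drop; pos3(id76) recv 70: drop; pos4(id29) recv 76: fwd; pos5(id69) recv 29: drop; pos0(id65) recv 69: fwd
Round 2: pos2(id70) recv 65: drop; pos5(id69) recv 76: fwd; pos1(id35) recv 69: fwd
Round 3: pos0(id65) recv 76: fwd; pos2(id70) recv 69: drop
Round 4: pos1(id35) recv 76: fwd
Round 5: pos2(id70) recv 76: fwd
Round 6: pos3(id76) recv 76: ELECTED
Message ID 65 originates at pos 0; dropped at pos 2 in round 2

Answer: 2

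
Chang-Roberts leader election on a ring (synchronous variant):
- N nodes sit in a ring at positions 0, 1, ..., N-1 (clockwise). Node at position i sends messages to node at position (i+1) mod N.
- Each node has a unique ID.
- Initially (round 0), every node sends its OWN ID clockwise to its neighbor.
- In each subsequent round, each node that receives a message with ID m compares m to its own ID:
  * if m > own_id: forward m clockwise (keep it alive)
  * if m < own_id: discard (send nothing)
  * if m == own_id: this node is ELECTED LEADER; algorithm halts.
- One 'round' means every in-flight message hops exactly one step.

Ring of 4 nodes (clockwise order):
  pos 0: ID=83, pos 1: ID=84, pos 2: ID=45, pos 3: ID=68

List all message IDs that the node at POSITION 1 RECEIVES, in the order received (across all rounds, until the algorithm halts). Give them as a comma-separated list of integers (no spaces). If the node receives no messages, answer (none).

Answer: 83,84

Derivation:
Round 1: pos1(id84) recv 83: drop; pos2(id45) recv 84: fwd; pos3(id68) recv 45: drop; pos0(id83) recv 68: drop
Round 2: pos3(id68) recv 84: fwd
Round 3: pos0(id83) recv 84: fwd
Round 4: pos1(id84) recv 84: ELECTED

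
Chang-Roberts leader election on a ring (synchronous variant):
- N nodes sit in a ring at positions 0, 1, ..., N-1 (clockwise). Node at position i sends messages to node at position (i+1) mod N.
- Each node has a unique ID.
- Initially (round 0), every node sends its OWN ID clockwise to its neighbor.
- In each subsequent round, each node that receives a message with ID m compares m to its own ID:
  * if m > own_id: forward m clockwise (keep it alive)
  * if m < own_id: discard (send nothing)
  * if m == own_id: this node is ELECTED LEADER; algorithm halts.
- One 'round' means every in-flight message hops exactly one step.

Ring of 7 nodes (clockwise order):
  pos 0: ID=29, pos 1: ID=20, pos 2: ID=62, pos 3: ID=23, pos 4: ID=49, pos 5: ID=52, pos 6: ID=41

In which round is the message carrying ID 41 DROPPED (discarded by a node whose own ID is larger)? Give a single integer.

Round 1: pos1(id20) recv 29: fwd; pos2(id62) recv 20: drop; pos3(id23) recv 62: fwd; pos4(id49) recv 23: drop; pos5(id52) recv 49: drop; pos6(id41) recv 52: fwd; pos0(id29) recv 41: fwd
Round 2: pos2(id62) recv 29: drop; pos4(id49) recv 62: fwd; pos0(id29) recv 52: fwd; pos1(id20) recv 41: fwd
Round 3: pos5(id52) recv 62: fwd; pos1(id20) recv 52: fwd; pos2(id62) recv 41: drop
Round 4: pos6(id41) recv 62: fwd; pos2(id62) recv 52: drop
Round 5: pos0(id29) recv 62: fwd
Round 6: pos1(id20) recv 62: fwd
Round 7: pos2(id62) recv 62: ELECTED
Message ID 41 originates at pos 6; dropped at pos 2 in round 3

Answer: 3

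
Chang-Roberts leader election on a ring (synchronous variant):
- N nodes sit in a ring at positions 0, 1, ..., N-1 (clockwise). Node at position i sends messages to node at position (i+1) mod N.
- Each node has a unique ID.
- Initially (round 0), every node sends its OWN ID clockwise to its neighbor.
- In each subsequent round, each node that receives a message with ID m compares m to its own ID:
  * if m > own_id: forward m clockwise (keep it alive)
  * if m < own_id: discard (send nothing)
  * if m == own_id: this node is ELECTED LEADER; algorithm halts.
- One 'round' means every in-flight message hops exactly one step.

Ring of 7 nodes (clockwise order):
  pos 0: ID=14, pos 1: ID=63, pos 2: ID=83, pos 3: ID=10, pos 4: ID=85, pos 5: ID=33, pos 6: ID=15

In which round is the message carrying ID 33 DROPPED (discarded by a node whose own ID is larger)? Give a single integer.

Round 1: pos1(id63) recv 14: drop; pos2(id83) recv 63: drop; pos3(id10) recv 83: fwd; pos4(id85) recv 10: drop; pos5(id33) recv 85: fwd; pos6(id15) recv 33: fwd; pos0(id14) recv 15: fwd
Round 2: pos4(id85) recv 83: drop; pos6(id15) recv 85: fwd; pos0(id14) recv 33: fwd; pos1(id63) recv 15: drop
Round 3: pos0(id14) recv 85: fwd; pos1(id63) recv 33: drop
Round 4: pos1(id63) recv 85: fwd
Round 5: pos2(id83) recv 85: fwd
Round 6: pos3(id10) recv 85: fwd
Round 7: pos4(id85) recv 85: ELECTED
Message ID 33 originates at pos 5; dropped at pos 1 in round 3

Answer: 3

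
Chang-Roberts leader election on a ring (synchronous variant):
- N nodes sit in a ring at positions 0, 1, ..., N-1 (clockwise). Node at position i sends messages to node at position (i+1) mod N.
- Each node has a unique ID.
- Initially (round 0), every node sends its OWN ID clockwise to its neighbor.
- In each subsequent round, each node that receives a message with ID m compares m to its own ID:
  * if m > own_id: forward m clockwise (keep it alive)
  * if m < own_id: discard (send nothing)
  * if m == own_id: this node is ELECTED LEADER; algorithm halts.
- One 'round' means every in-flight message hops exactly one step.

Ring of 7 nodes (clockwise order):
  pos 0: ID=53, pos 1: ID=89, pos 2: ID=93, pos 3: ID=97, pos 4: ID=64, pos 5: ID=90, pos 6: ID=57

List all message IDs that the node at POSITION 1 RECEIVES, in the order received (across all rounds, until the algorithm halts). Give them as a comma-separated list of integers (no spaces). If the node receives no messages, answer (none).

Round 1: pos1(id89) recv 53: drop; pos2(id93) recv 89: drop; pos3(id97) recv 93: drop; pos4(id64) recv 97: fwd; pos5(id90) recv 64: drop; pos6(id57) recv 90: fwd; pos0(id53) recv 57: fwd
Round 2: pos5(id90) recv 97: fwd; pos0(id53) recv 90: fwd; pos1(id89) recv 57: drop
Round 3: pos6(id57) recv 97: fwd; pos1(id89) recv 90: fwd
Round 4: pos0(id53) recv 97: fwd; pos2(id93) recv 90: drop
Round 5: pos1(id89) recv 97: fwd
Round 6: pos2(id93) recv 97: fwd
Round 7: pos3(id97) recv 97: ELECTED

Answer: 53,57,90,97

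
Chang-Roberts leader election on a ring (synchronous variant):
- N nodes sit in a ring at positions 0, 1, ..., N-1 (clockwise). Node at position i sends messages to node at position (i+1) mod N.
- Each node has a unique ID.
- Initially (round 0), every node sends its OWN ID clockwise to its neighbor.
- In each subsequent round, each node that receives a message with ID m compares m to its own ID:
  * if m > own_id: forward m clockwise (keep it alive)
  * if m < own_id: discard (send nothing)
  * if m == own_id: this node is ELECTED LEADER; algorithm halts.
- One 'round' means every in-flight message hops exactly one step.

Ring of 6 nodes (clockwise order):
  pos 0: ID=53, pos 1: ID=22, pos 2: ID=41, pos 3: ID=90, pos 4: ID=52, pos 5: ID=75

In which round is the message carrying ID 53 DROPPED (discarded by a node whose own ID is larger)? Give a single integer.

Round 1: pos1(id22) recv 53: fwd; pos2(id41) recv 22: drop; pos3(id90) recv 41: drop; pos4(id52) recv 90: fwd; pos5(id75) recv 52: drop; pos0(id53) recv 75: fwd
Round 2: pos2(id41) recv 53: fwd; pos5(id75) recv 90: fwd; pos1(id22) recv 75: fwd
Round 3: pos3(id90) recv 53: drop; pos0(id53) recv 90: fwd; pos2(id41) recv 75: fwd
Round 4: pos1(id22) recv 90: fwd; pos3(id90) recv 75: drop
Round 5: pos2(id41) recv 90: fwd
Round 6: pos3(id90) recv 90: ELECTED
Message ID 53 originates at pos 0; dropped at pos 3 in round 3

Answer: 3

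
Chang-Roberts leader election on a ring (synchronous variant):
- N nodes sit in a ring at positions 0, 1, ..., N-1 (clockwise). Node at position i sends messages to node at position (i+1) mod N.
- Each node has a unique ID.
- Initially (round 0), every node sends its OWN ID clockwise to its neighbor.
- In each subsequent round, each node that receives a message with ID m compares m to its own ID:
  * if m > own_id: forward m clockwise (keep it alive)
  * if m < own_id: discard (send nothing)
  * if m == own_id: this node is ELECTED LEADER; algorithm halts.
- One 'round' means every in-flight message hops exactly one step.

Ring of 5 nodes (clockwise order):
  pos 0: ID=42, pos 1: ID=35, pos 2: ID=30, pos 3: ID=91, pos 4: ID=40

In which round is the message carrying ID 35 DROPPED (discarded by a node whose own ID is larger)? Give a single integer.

Round 1: pos1(id35) recv 42: fwd; pos2(id30) recv 35: fwd; pos3(id91) recv 30: drop; pos4(id40) recv 91: fwd; pos0(id42) recv 40: drop
Round 2: pos2(id30) recv 42: fwd; pos3(id91) recv 35: drop; pos0(id42) recv 91: fwd
Round 3: pos3(id91) recv 42: drop; pos1(id35) recv 91: fwd
Round 4: pos2(id30) recv 91: fwd
Round 5: pos3(id91) recv 91: ELECTED
Message ID 35 originates at pos 1; dropped at pos 3 in round 2

Answer: 2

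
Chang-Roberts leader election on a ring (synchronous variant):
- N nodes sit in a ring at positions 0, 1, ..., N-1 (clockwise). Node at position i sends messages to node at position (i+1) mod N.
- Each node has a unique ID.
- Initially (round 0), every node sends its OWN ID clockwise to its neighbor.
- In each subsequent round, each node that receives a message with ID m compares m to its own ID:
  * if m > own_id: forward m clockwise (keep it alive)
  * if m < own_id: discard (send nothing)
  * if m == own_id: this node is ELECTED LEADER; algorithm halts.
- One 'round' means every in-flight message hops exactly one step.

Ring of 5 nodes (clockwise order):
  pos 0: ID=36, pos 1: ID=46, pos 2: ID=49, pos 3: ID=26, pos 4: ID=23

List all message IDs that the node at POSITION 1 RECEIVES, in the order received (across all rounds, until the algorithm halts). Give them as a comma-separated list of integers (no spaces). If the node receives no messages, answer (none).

Answer: 36,49

Derivation:
Round 1: pos1(id46) recv 36: drop; pos2(id49) recv 46: drop; pos3(id26) recv 49: fwd; pos4(id23) recv 26: fwd; pos0(id36) recv 23: drop
Round 2: pos4(id23) recv 49: fwd; pos0(id36) recv 26: drop
Round 3: pos0(id36) recv 49: fwd
Round 4: pos1(id46) recv 49: fwd
Round 5: pos2(id49) recv 49: ELECTED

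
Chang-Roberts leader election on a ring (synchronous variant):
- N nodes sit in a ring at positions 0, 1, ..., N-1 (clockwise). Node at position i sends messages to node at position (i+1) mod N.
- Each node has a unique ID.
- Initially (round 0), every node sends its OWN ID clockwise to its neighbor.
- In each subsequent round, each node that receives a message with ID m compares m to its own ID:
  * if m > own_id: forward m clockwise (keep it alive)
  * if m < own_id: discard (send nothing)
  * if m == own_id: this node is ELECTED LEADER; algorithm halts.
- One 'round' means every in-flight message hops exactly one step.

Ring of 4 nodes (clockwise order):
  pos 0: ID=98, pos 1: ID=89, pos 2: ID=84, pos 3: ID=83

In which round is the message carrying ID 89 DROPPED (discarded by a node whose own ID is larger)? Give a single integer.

Answer: 3

Derivation:
Round 1: pos1(id89) recv 98: fwd; pos2(id84) recv 89: fwd; pos3(id83) recv 84: fwd; pos0(id98) recv 83: drop
Round 2: pos2(id84) recv 98: fwd; pos3(id83) recv 89: fwd; pos0(id98) recv 84: drop
Round 3: pos3(id83) recv 98: fwd; pos0(id98) recv 89: drop
Round 4: pos0(id98) recv 98: ELECTED
Message ID 89 originates at pos 1; dropped at pos 0 in round 3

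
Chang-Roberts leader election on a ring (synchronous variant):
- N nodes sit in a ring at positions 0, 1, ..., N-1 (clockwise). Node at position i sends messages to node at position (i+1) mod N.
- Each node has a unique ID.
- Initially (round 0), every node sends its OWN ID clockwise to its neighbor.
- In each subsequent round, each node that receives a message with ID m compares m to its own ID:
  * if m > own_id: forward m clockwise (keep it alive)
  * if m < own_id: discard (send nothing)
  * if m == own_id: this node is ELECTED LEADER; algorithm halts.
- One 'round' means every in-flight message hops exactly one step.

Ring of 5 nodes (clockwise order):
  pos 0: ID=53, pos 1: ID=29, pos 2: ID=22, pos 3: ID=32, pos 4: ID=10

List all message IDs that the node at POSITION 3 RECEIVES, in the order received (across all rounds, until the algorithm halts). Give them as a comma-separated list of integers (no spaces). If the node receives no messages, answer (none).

Round 1: pos1(id29) recv 53: fwd; pos2(id22) recv 29: fwd; pos3(id32) recv 22: drop; pos4(id10) recv 32: fwd; pos0(id53) recv 10: drop
Round 2: pos2(id22) recv 53: fwd; pos3(id32) recv 29: drop; pos0(id53) recv 32: drop
Round 3: pos3(id32) recv 53: fwd
Round 4: pos4(id10) recv 53: fwd
Round 5: pos0(id53) recv 53: ELECTED

Answer: 22,29,53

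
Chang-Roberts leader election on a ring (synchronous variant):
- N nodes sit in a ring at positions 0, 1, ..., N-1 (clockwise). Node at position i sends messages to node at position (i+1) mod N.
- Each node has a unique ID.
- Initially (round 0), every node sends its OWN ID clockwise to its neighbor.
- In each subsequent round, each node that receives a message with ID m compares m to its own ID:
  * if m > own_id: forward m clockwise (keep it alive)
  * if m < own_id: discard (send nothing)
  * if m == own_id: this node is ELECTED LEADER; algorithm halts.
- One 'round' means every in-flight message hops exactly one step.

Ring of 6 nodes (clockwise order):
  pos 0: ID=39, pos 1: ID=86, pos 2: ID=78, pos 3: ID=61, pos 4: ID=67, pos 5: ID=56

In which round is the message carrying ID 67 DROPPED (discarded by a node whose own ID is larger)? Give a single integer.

Round 1: pos1(id86) recv 39: drop; pos2(id78) recv 86: fwd; pos3(id61) recv 78: fwd; pos4(id67) recv 61: drop; pos5(id56) recv 67: fwd; pos0(id39) recv 56: fwd
Round 2: pos3(id61) recv 86: fwd; pos4(id67) recv 78: fwd; pos0(id39) recv 67: fwd; pos1(id86) recv 56: drop
Round 3: pos4(id67) recv 86: fwd; pos5(id56) recv 78: fwd; pos1(id86) recv 67: drop
Round 4: pos5(id56) recv 86: fwd; pos0(id39) recv 78: fwd
Round 5: pos0(id39) recv 86: fwd; pos1(id86) recv 78: drop
Round 6: pos1(id86) recv 86: ELECTED
Message ID 67 originates at pos 4; dropped at pos 1 in round 3

Answer: 3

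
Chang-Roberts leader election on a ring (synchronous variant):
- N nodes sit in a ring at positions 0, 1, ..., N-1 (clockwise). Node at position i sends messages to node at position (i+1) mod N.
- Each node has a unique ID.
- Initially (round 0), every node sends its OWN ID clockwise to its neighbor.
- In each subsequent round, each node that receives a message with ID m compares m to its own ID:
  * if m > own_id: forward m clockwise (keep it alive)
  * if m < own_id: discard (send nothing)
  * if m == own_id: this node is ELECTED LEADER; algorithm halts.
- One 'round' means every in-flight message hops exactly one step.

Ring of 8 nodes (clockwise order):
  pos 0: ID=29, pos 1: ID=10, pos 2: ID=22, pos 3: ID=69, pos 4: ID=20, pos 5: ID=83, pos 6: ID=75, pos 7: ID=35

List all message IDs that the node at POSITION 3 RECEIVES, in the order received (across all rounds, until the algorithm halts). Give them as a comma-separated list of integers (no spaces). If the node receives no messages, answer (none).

Answer: 22,29,35,75,83

Derivation:
Round 1: pos1(id10) recv 29: fwd; pos2(id22) recv 10: drop; pos3(id69) recv 22: drop; pos4(id20) recv 69: fwd; pos5(id83) recv 20: drop; pos6(id75) recv 83: fwd; pos7(id35) recv 75: fwd; pos0(id29) recv 35: fwd
Round 2: pos2(id22) recv 29: fwd; pos5(id83) recv 69: drop; pos7(id35) recv 83: fwd; pos0(id29) recv 75: fwd; pos1(id10) recv 35: fwd
Round 3: pos3(id69) recv 29: drop; pos0(id29) recv 83: fwd; pos1(id10) recv 75: fwd; pos2(id22) recv 35: fwd
Round 4: pos1(id10) recv 83: fwd; pos2(id22) recv 75: fwd; pos3(id69) recv 35: drop
Round 5: pos2(id22) recv 83: fwd; pos3(id69) recv 75: fwd
Round 6: pos3(id69) recv 83: fwd; pos4(id20) recv 75: fwd
Round 7: pos4(id20) recv 83: fwd; pos5(id83) recv 75: drop
Round 8: pos5(id83) recv 83: ELECTED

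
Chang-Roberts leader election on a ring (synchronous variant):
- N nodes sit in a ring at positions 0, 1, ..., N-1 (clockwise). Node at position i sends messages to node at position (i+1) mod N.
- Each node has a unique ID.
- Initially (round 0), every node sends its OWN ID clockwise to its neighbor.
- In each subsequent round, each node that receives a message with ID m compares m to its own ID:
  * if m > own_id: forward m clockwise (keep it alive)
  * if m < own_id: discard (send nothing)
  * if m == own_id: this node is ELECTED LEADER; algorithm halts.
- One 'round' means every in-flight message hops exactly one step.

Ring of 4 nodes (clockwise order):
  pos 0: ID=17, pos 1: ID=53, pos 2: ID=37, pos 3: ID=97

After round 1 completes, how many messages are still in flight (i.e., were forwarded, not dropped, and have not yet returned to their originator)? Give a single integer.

Answer: 2

Derivation:
Round 1: pos1(id53) recv 17: drop; pos2(id37) recv 53: fwd; pos3(id97) recv 37: drop; pos0(id17) recv 97: fwd
After round 1: 2 messages still in flight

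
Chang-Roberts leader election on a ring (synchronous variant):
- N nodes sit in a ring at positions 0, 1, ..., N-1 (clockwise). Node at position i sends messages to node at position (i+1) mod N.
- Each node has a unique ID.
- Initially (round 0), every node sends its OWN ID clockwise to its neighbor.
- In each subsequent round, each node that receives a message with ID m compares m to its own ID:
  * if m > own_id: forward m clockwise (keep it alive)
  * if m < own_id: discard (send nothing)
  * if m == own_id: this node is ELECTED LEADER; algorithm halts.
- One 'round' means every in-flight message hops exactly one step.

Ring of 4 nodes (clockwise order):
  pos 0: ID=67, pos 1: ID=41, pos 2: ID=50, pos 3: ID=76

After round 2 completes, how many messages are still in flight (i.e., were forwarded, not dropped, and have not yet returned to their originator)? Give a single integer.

Answer: 2

Derivation:
Round 1: pos1(id41) recv 67: fwd; pos2(id50) recv 41: drop; pos3(id76) recv 50: drop; pos0(id67) recv 76: fwd
Round 2: pos2(id50) recv 67: fwd; pos1(id41) recv 76: fwd
After round 2: 2 messages still in flight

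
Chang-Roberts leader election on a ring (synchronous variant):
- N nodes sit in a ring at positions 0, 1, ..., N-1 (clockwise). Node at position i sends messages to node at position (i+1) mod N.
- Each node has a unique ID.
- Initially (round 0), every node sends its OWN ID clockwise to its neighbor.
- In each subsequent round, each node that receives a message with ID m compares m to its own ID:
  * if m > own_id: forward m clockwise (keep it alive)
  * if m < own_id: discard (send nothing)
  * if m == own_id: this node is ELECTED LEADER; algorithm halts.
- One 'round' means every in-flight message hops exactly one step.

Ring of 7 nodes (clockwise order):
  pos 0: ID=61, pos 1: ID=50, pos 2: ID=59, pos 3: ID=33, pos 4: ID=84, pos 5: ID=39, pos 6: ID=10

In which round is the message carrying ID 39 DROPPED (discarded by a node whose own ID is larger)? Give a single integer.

Round 1: pos1(id50) recv 61: fwd; pos2(id59) recv 50: drop; pos3(id33) recv 59: fwd; pos4(id84) recv 33: drop; pos5(id39) recv 84: fwd; pos6(id10) recv 39: fwd; pos0(id61) recv 10: drop
Round 2: pos2(id59) recv 61: fwd; pos4(id84) recv 59: drop; pos6(id10) recv 84: fwd; pos0(id61) recv 39: drop
Round 3: pos3(id33) recv 61: fwd; pos0(id61) recv 84: fwd
Round 4: pos4(id84) recv 61: drop; pos1(id50) recv 84: fwd
Round 5: pos2(id59) recv 84: fwd
Round 6: pos3(id33) recv 84: fwd
Round 7: pos4(id84) recv 84: ELECTED
Message ID 39 originates at pos 5; dropped at pos 0 in round 2

Answer: 2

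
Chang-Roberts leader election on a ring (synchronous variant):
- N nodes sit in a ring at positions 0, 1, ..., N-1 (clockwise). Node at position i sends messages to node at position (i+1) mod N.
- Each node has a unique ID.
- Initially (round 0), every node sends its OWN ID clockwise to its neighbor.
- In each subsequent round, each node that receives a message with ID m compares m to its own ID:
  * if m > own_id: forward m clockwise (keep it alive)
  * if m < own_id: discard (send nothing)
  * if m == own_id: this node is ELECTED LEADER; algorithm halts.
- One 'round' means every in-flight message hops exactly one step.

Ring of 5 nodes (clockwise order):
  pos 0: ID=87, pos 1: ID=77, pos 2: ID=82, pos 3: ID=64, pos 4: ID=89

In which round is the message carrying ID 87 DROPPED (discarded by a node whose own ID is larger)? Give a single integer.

Answer: 4

Derivation:
Round 1: pos1(id77) recv 87: fwd; pos2(id82) recv 77: drop; pos3(id64) recv 82: fwd; pos4(id89) recv 64: drop; pos0(id87) recv 89: fwd
Round 2: pos2(id82) recv 87: fwd; pos4(id89) recv 82: drop; pos1(id77) recv 89: fwd
Round 3: pos3(id64) recv 87: fwd; pos2(id82) recv 89: fwd
Round 4: pos4(id89) recv 87: drop; pos3(id64) recv 89: fwd
Round 5: pos4(id89) recv 89: ELECTED
Message ID 87 originates at pos 0; dropped at pos 4 in round 4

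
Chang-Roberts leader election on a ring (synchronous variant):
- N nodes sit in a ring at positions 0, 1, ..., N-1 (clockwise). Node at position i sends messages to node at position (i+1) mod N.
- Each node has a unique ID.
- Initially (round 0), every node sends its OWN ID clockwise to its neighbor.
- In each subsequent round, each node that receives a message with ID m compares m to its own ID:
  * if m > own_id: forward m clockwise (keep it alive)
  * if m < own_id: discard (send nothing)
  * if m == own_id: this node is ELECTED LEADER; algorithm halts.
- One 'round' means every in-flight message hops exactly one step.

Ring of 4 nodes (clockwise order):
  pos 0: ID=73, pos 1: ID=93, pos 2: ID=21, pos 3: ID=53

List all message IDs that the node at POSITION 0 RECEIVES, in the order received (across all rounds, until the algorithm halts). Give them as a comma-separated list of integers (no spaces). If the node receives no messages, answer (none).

Round 1: pos1(id93) recv 73: drop; pos2(id21) recv 93: fwd; pos3(id53) recv 21: drop; pos0(id73) recv 53: drop
Round 2: pos3(id53) recv 93: fwd
Round 3: pos0(id73) recv 93: fwd
Round 4: pos1(id93) recv 93: ELECTED

Answer: 53,93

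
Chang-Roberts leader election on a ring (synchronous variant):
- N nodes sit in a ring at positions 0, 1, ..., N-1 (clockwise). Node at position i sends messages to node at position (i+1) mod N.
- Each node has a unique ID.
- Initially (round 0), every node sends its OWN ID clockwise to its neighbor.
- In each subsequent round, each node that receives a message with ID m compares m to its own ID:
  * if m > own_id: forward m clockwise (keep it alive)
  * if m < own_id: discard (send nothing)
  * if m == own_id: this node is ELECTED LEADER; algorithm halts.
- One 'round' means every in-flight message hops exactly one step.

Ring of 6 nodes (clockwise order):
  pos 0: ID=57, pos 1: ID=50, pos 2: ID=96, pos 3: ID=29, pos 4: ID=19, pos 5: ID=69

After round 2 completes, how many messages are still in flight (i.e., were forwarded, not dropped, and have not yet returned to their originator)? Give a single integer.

Round 1: pos1(id50) recv 57: fwd; pos2(id96) recv 50: drop; pos3(id29) recv 96: fwd; pos4(id19) recv 29: fwd; pos5(id69) recv 19: drop; pos0(id57) recv 69: fwd
Round 2: pos2(id96) recv 57: drop; pos4(id19) recv 96: fwd; pos5(id69) recv 29: drop; pos1(id50) recv 69: fwd
After round 2: 2 messages still in flight

Answer: 2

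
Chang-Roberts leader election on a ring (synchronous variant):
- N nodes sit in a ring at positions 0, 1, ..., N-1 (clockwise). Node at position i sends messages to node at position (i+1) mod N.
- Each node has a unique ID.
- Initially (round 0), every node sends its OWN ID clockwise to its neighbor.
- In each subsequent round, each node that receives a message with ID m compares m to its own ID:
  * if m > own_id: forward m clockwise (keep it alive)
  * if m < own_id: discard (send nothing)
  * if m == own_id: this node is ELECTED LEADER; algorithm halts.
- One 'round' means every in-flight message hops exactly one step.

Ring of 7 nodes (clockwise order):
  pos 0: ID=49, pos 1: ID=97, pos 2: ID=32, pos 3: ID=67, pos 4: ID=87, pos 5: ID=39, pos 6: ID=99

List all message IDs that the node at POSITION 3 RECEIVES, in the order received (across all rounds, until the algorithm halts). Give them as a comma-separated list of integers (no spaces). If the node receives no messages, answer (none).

Round 1: pos1(id97) recv 49: drop; pos2(id32) recv 97: fwd; pos3(id67) recv 32: drop; pos4(id87) recv 67: drop; pos5(id39) recv 87: fwd; pos6(id99) recv 39: drop; pos0(id49) recv 99: fwd
Round 2: pos3(id67) recv 97: fwd; pos6(id99) recv 87: drop; pos1(id97) recv 99: fwd
Round 3: pos4(id87) recv 97: fwd; pos2(id32) recv 99: fwd
Round 4: pos5(id39) recv 97: fwd; pos3(id67) recv 99: fwd
Round 5: pos6(id99) recv 97: drop; pos4(id87) recv 99: fwd
Round 6: pos5(id39) recv 99: fwd
Round 7: pos6(id99) recv 99: ELECTED

Answer: 32,97,99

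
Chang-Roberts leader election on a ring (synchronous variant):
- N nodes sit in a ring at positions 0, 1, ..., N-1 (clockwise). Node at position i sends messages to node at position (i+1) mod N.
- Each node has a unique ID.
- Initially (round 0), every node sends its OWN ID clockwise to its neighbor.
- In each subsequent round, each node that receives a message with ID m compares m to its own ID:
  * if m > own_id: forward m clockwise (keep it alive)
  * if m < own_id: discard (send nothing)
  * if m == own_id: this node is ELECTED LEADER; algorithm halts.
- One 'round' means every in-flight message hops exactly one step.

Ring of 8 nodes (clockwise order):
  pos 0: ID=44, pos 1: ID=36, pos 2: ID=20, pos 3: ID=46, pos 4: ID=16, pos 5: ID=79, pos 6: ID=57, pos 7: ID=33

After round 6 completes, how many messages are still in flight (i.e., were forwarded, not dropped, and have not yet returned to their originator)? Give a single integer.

Answer: 2

Derivation:
Round 1: pos1(id36) recv 44: fwd; pos2(id20) recv 36: fwd; pos3(id46) recv 20: drop; pos4(id16) recv 46: fwd; pos5(id79) recv 16: drop; pos6(id57) recv 79: fwd; pos7(id33) recv 57: fwd; pos0(id44) recv 33: drop
Round 2: pos2(id20) recv 44: fwd; pos3(id46) recv 36: drop; pos5(id79) recv 46: drop; pos7(id33) recv 79: fwd; pos0(id44) recv 57: fwd
Round 3: pos3(id46) recv 44: drop; pos0(id44) recv 79: fwd; pos1(id36) recv 57: fwd
Round 4: pos1(id36) recv 79: fwd; pos2(id20) recv 57: fwd
Round 5: pos2(id20) recv 79: fwd; pos3(id46) recv 57: fwd
Round 6: pos3(id46) recv 79: fwd; pos4(id16) recv 57: fwd
After round 6: 2 messages still in flight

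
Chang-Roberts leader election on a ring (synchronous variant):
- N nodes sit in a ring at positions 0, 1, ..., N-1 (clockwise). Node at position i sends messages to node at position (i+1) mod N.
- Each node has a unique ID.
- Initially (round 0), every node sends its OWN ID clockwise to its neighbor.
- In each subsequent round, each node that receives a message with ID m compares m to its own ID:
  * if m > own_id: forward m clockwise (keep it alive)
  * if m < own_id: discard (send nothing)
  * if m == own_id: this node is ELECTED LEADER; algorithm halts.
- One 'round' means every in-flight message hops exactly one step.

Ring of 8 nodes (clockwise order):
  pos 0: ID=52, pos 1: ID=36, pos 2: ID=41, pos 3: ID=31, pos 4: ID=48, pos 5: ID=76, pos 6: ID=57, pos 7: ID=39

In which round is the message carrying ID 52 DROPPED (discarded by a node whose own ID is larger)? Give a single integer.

Round 1: pos1(id36) recv 52: fwd; pos2(id41) recv 36: drop; pos3(id31) recv 41: fwd; pos4(id48) recv 31: drop; pos5(id76) recv 48: drop; pos6(id57) recv 76: fwd; pos7(id39) recv 57: fwd; pos0(id52) recv 39: drop
Round 2: pos2(id41) recv 52: fwd; pos4(id48) recv 41: drop; pos7(id39) recv 76: fwd; pos0(id52) recv 57: fwd
Round 3: pos3(id31) recv 52: fwd; pos0(id52) recv 76: fwd; pos1(id36) recv 57: fwd
Round 4: pos4(id48) recv 52: fwd; pos1(id36) recv 76: fwd; pos2(id41) recv 57: fwd
Round 5: pos5(id76) recv 52: drop; pos2(id41) recv 76: fwd; pos3(id31) recv 57: fwd
Round 6: pos3(id31) recv 76: fwd; pos4(id48) recv 57: fwd
Round 7: pos4(id48) recv 76: fwd; pos5(id76) recv 57: drop
Round 8: pos5(id76) recv 76: ELECTED
Message ID 52 originates at pos 0; dropped at pos 5 in round 5

Answer: 5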